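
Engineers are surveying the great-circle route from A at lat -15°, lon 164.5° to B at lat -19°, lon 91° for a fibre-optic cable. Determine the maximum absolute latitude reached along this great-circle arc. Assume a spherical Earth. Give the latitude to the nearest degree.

≈ -21°

The great circle lies in the plane with unit normal n̂ = (p₁ × p₂)/|p₁ × p₂|.
Here n̂_z ≈ -0.932; the vertex latitude is φ_max = arccos|n̂_z| ≈ 21.2°.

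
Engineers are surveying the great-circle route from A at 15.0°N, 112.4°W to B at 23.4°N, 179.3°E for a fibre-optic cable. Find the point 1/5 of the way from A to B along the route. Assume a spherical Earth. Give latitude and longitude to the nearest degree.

≈ 19°N, 125°W

The haversine formula gives a central angle δ ≈ 1.126 rad (64.5°) between the endpoints.
Interpolate at f = 1/5 with slerp weights a = sin((1−f)δ)/sin δ ≈ 0.868, b = sin(fδ)/sin δ ≈ 0.247.
p = a·p₁ + b·p₂ ≈ (-0.547, -0.773, 0.323); φ = arcsin(p_z) ≈ 18.84°, λ = atan2(p_y, p_x) ≈ -125.28°.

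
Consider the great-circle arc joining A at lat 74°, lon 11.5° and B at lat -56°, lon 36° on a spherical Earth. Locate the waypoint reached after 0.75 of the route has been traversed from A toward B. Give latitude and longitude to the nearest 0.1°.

≈ lat -23.5°, lon 30.9°

The haversine formula gives a central angle δ ≈ 2.287 rad (131.0°) between the endpoints.
Interpolate at f = 0.75 with slerp weights a = sin((1−f)δ)/sin δ ≈ 0.718, b = sin(fδ)/sin δ ≈ 1.312.
p = a·p₁ + b·p₂ ≈ (0.787, 0.471, -0.398); φ = arcsin(p_z) ≈ -23.46°, λ = atan2(p_y, p_x) ≈ 30.87°.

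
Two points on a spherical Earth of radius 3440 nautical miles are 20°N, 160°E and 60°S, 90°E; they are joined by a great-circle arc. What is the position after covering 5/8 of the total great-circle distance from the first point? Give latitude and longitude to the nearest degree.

Write both endpoints as unit vectors p₁, p₂ with components (cos φ cos λ, cos φ sin λ, sin φ).
The central angle between the endpoints is δ = arccos(p₁·p₂) ≈ 1.707 rad (97.8°).
Interpolate at f = 5/8 with slerp weights a = sin((1−f)δ)/sin δ ≈ 0.603, b = sin(fδ)/sin δ ≈ 0.884.
p = a·p₁ + b·p₂ ≈ (-0.532, 0.636, -0.559); φ = arcsin(p_z) ≈ -34.00°, λ = atan2(p_y, p_x) ≈ 129.94°.

≈ 34°S, 130°E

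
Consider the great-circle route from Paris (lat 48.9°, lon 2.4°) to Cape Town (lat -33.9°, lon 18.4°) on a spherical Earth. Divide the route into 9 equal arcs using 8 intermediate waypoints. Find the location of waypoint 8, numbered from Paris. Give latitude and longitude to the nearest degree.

Convert each endpoint to a unit vector on the sphere (x = cos φ cos λ, y = cos φ sin λ, z = sin φ).
The central angle between the endpoints is δ = arccos(p₁·p₂) ≈ 1.466 rad (84.0°).
Interpolate at f = 8/9 with slerp weights a = sin((1−f)δ)/sin δ ≈ 0.163, b = sin(fδ)/sin δ ≈ 0.970.
p = a·p₁ + b·p₂ ≈ (0.871, 0.259, -0.418); φ = arcsin(p_z) ≈ -24.71°, λ = atan2(p_y, p_x) ≈ 16.54°.

≈ lat -25°, lon 17°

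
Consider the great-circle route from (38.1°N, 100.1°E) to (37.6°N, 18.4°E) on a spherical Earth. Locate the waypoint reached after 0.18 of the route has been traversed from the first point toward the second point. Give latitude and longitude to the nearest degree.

From cos δ = sin φ₁ sin φ₂ + cos φ₁ cos φ₂ cos Δλ, the central angle is δ ≈ 1.085 rad (62.2°).
Interpolate at f = 0.18 with slerp weights a = sin((1−f)δ)/sin δ ≈ 0.879, b = sin(fδ)/sin δ ≈ 0.219.
p = a·p₁ + b·p₂ ≈ (0.044, 0.736, 0.676); φ = arcsin(p_z) ≈ 42.53°, λ = atan2(p_y, p_x) ≈ 86.60°.

≈ (43°N, 87°E)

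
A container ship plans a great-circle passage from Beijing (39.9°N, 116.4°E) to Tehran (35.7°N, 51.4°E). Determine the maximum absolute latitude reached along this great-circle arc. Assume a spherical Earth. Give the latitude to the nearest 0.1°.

≈ 42.9°N

The great circle lies in the plane with unit normal n̂ = (p₁ × p₂)/|p₁ × p₂|.
Here n̂_z ≈ -0.733; the vertex latitude is φ_max = arccos|n̂_z| ≈ 42.9°.
Check via Clairaut: cos φ_max = |cos φ₁| · sin C = cos(39.9°)·sin(72.8°) ≈ 0.733, again giving ≈ 42.9°.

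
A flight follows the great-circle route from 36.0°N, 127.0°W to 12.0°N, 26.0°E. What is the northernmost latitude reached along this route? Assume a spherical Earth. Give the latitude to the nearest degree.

≈ 64°N

The great circle lies in the plane with unit normal n̂ = (p₁ × p₂)/|p₁ × p₂|.
Here n̂_z ≈ +0.442; the vertex latitude is φ_max = arccos|n̂_z| ≈ 63.8°.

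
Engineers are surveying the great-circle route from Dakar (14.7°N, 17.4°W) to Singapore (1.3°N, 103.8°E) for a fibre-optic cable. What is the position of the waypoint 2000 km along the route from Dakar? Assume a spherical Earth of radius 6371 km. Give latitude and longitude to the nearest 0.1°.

Write both endpoints as unit vectors p₁, p₂ with components (cos φ cos λ, cos φ sin λ, sin φ).
The central angle between the endpoints is δ = arccos(p₁·p₂) ≈ 2.089 rad (119.7°). The total great-circle distance is δ·R ≈ 2.089 × 6371 ≈ 13308 km, so the target fraction is f = 2000/13308 ≈ 0.150.
Interpolate at f ≈ 0.150 with slerp weights a = sin((1−f)δ)/sin δ ≈ 1.127, b = sin(fδ)/sin δ ≈ 0.355.
p = a·p₁ + b·p₂ ≈ (0.956, 0.019, 0.294); φ = arcsin(p_z) ≈ 17.10°, λ = atan2(p_y, p_x) ≈ 1.14°.

≈ (17.1°N, 1.1°E)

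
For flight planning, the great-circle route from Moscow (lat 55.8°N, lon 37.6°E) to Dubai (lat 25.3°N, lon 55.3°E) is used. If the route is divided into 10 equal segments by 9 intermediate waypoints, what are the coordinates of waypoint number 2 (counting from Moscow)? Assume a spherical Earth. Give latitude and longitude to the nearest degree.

≈ lat 50°N, lon 43°E

Write both endpoints as unit vectors p₁, p₂ with components (cos φ cos λ, cos φ sin λ, sin φ).
The central angle between the endpoints is δ = arccos(p₁·p₂) ≈ 0.578 rad (33.1°).
Interpolate at f = 2/10 with slerp weights a = sin((1−f)δ)/sin δ ≈ 0.817, b = sin(fδ)/sin δ ≈ 0.211.
p = a·p₁ + b·p₂ ≈ (0.472, 0.437, 0.766); φ = arcsin(p_z) ≈ 49.95°, λ = atan2(p_y, p_x) ≈ 42.77°.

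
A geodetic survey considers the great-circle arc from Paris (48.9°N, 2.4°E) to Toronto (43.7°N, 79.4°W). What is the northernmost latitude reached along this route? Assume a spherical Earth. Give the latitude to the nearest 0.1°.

The great circle lies in the plane with unit normal n̂ = (p₁ × p₂)/|p₁ × p₂|.
Here n̂_z ≈ -0.582; the vertex latitude is φ_max = arccos|n̂_z| ≈ 54.4°.
Check via Clairaut: cos φ_max = |cos φ₁| · sin C = cos(48.9°)·sin(62.3°) ≈ 0.582, again giving ≈ 54.4°.

≈ 54.4°N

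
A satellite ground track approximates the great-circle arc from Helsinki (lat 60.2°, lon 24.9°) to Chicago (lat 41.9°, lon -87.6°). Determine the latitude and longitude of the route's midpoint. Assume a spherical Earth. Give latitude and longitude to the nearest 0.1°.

Write both endpoints as unit vectors p₁, p₂ with components (cos φ cos λ, cos φ sin λ, sin φ).
The central angle between the endpoints is δ = arccos(p₁·p₂) ≈ 1.117 rad (64.0°).
Interpolate at f = 1/2 with slerp weights a = sin((1−f)δ)/sin δ ≈ 0.590, b = sin(fδ)/sin δ ≈ 0.590.
p = a·p₁ + b·p₂ ≈ (0.284, -0.315, 0.905); φ = arcsin(p_z) ≈ 64.89°, λ = atan2(p_y, p_x) ≈ -47.96°.

≈ lat 64.9°, lon -48.0°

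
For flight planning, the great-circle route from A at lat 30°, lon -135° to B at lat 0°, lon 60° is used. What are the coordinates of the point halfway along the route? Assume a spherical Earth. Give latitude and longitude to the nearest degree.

From cos δ = sin φ₁ sin φ₂ + cos φ₁ cos φ₂ cos Δλ, the central angle is δ ≈ 2.562 rad (146.8°).
Interpolate at f = 1/2 with slerp weights a = sin((1−f)δ)/sin δ ≈ 1.749, b = sin(fδ)/sin δ ≈ 1.749.
p = a·p₁ + b·p₂ ≈ (-0.197, 0.444, 0.874); φ = arcsin(p_z) ≈ 60.98°, λ = atan2(p_y, p_x) ≈ 113.89°.

≈ lat 61°, lon 114°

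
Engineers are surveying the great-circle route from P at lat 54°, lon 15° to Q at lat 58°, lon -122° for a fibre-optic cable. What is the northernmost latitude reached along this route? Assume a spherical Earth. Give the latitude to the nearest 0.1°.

≈ 76.2°

The great circle lies in the plane with unit normal n̂ = (p₁ × p₂)/|p₁ × p₂|.
Here n̂_z ≈ -0.239; the vertex latitude is φ_max = arccos|n̂_z| ≈ 76.2°.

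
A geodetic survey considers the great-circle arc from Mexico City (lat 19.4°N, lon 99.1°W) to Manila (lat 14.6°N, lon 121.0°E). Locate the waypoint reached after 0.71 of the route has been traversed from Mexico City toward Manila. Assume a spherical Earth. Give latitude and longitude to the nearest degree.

≈ lat 35°N, lon 156°E

Convert each endpoint to a unit vector on the sphere (x = cos φ cos λ, y = cos φ sin λ, z = sin φ).
The central angle between the endpoints is δ = arccos(p₁·p₂) ≈ 2.233 rad (127.9°).
Interpolate at f = 0.71 with slerp weights a = sin((1−f)δ)/sin δ ≈ 0.764, b = sin(fδ)/sin δ ≈ 1.267.
p = a·p₁ + b·p₂ ≈ (-0.746, 0.339, 0.573); φ = arcsin(p_z) ≈ 34.99°, λ = atan2(p_y, p_x) ≈ 155.54°.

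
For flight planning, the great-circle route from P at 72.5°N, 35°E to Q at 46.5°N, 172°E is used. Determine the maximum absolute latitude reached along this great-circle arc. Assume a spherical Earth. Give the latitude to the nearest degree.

The great circle lies in the plane with unit normal n̂ = (p₁ × p₂)/|p₁ × p₂|.
Here n̂_z ≈ +0.168; the vertex latitude is φ_max = arccos|n̂_z| ≈ 80.3°.

≈ 80°N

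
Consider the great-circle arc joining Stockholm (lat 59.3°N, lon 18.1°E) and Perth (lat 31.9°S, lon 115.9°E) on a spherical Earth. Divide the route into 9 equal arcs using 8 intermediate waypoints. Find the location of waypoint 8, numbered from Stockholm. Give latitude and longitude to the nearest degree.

≈ lat 21°S, lon 107°E

Convert each endpoint to a unit vector on the sphere (x = cos φ cos λ, y = cos φ sin λ, z = sin φ).
The central angle between the endpoints is δ = arccos(p₁·p₂) ≈ 2.110 rad (120.9°).
Interpolate at f = 8/9 with slerp weights a = sin((1−f)δ)/sin δ ≈ 0.271, b = sin(fδ)/sin δ ≈ 1.112.
p = a·p₁ + b·p₂ ≈ (-0.281, 0.892, -0.355); φ = arcsin(p_z) ≈ -20.77°, λ = atan2(p_y, p_x) ≈ 107.48°.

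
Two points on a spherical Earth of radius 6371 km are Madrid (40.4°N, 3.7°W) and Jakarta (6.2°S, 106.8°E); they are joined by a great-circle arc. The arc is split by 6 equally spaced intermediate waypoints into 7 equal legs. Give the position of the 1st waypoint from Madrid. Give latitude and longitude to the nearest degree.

≈ (41°N, 17°E)

From cos δ = sin φ₁ sin φ₂ + cos φ₁ cos φ₂ cos Δλ, the central angle is δ ≈ 1.913 rad (109.6°).
Interpolate at f = 1/7 with slerp weights a = sin((1−f)δ)/sin δ ≈ 1.059, b = sin(fδ)/sin δ ≈ 0.286.
p = a·p₁ + b·p₂ ≈ (0.722, 0.221, 0.655); φ = arcsin(p_z) ≈ 40.95°, λ = atan2(p_y, p_x) ≈ 16.98°.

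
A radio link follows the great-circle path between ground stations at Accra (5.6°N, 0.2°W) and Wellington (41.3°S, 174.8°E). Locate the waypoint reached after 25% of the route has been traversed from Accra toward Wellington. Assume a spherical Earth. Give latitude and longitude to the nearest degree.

Convert each endpoint to a unit vector on the sphere (x = cos φ cos λ, y = cos φ sin λ, z = sin φ).
The central angle between the endpoints is δ = arccos(p₁·p₂) ≈ 2.514 rad (144.0°).
Interpolate at f = 0.25 with slerp weights a = sin((1−f)δ)/sin δ ≈ 1.619, b = sin(fδ)/sin δ ≈ 1.001.
p = a·p₁ + b·p₂ ≈ (0.862, 0.063, -0.502); φ = arcsin(p_z) ≈ -30.16°, λ = atan2(p_y, p_x) ≈ 4.15°.

≈ (30°S, 4°E)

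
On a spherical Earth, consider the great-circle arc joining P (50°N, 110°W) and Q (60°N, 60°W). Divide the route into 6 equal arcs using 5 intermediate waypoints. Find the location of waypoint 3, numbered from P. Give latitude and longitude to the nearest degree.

Write both endpoints as unit vectors p₁, p₂ with components (cos φ cos λ, cos φ sin λ, sin φ).
The central angle between the endpoints is δ = arccos(p₁·p₂) ≈ 0.516 rad (29.5°).
Interpolate at f = 3/6 with slerp weights a = sin((1−f)δ)/sin δ ≈ 0.517, b = sin(fδ)/sin δ ≈ 0.517.
p = a·p₁ + b·p₂ ≈ (0.016, -0.536, 0.844); φ = arcsin(p_z) ≈ 57.56°, λ = atan2(p_y, p_x) ≈ -88.33°.

≈ (58°N, 88°W)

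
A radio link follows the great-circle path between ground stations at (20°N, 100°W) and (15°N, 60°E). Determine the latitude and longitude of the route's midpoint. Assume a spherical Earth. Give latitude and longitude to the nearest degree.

≈ (61°N, 16°W)

Write both endpoints as unit vectors p₁, p₂ with components (cos φ cos λ, cos φ sin λ, sin φ).
The central angle between the endpoints is δ = arccos(p₁·p₂) ≈ 2.441 rad (139.9°).
Interpolate at f = 1/2 with slerp weights a = sin((1−f)δ)/sin δ ≈ 1.457, b = sin(fδ)/sin δ ≈ 1.457.
p = a·p₁ + b·p₂ ≈ (0.466, -0.130, 0.875); φ = arcsin(p_z) ≈ 61.08°, λ = atan2(p_y, p_x) ≈ -15.54°.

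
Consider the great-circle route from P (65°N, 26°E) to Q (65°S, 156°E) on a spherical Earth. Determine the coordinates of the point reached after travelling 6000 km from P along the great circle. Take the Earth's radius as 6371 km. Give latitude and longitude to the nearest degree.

From cos δ = sin φ₁ sin φ₂ + cos φ₁ cos φ₂ cos Δλ, the central angle is δ ≈ 2.782 rad (159.4°). The total great-circle distance is δ·R ≈ 2.782 × 6371 ≈ 17727 km, so the target fraction is f = 6000/17727 ≈ 0.338.
Interpolate at f ≈ 0.338 with slerp weights a = sin((1−f)δ)/sin δ ≈ 2.742, b = sin(fδ)/sin δ ≈ 2.301.
p = a·p₁ + b·p₂ ≈ (0.153, 0.903, 0.400); φ = arcsin(p_z) ≈ 23.59°, λ = atan2(p_y, p_x) ≈ 80.36°.

≈ (24°N, 80°E)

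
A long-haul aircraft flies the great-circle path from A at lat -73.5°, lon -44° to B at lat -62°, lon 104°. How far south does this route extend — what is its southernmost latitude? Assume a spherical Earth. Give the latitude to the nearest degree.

≈ -84°

The great circle lies in the plane with unit normal n̂ = (p₁ × p₂)/|p₁ × p₂|.
Here n̂_z ≈ +0.104; the vertex latitude is φ_max = arccos|n̂_z| ≈ 84.0°.
Check via Clairaut: cos φ_max = |cos φ₁| · sin C = cos(73.5°)·sin(158.5°) ≈ 0.104, again giving ≈ 84.0°.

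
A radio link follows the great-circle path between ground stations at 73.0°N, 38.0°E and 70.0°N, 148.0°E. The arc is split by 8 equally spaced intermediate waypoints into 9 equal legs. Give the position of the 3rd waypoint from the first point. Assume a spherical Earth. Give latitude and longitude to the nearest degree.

The haversine formula gives a central angle δ ≈ 0.527 rad (30.2°) between the endpoints.
Interpolate at f = 3/9 with slerp weights a = sin((1−f)δ)/sin δ ≈ 0.684, b = sin(fδ)/sin δ ≈ 0.347.
p = a·p₁ + b·p₂ ≈ (0.057, 0.186, 0.981); φ = arcsin(p_z) ≈ 78.78°, λ = atan2(p_y, p_x) ≈ 73.01°.

≈ 79°N, 73°E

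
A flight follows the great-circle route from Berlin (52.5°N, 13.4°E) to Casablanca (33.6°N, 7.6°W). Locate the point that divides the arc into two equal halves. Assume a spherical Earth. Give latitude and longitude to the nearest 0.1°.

Convert each endpoint to a unit vector on the sphere (x = cos φ cos λ, y = cos φ sin λ, z = sin φ).
The central angle between the endpoints is δ = arccos(p₁·p₂) ≈ 0.422 rad (24.2°).
Interpolate at f = 1/2 with slerp weights a = sin((1−f)δ)/sin δ ≈ 0.511, b = sin(fδ)/sin δ ≈ 0.511.
p = a·p₁ + b·p₂ ≈ (0.725, 0.016, 0.689); φ = arcsin(p_z) ≈ 43.52°, λ = atan2(p_y, p_x) ≈ 1.25°.

≈ 43.5°N, 1.2°E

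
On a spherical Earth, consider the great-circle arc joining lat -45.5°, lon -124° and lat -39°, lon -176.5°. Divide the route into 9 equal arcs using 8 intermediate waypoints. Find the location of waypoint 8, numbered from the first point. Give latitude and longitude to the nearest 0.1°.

The haversine formula gives a central angle δ ≈ 0.675 rad (38.7°) between the endpoints.
Interpolate at f = 8/9 with slerp weights a = sin((1−f)δ)/sin δ ≈ 0.120, b = sin(fδ)/sin δ ≈ 0.904.
p = a·p₁ + b·p₂ ≈ (-0.748, -0.113, -0.654); φ = arcsin(p_z) ≈ -40.86°, λ = atan2(p_y, p_x) ≈ -171.44°.

≈ lat -40.9°, lon -171.4°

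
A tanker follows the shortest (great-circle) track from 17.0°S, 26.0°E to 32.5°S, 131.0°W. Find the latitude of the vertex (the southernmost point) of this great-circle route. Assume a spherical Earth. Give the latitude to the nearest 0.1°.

The great circle lies in the plane with unit normal n̂ = (p₁ × p₂)/|p₁ × p₂|.
Here n̂_z ≈ -0.389; the vertex latitude is φ_max = arccos|n̂_z| ≈ 67.1°.
Check via Clairaut: cos φ_max = |cos φ₁| · sin C = cos(17.0°)·sin(156.0°) ≈ 0.389, again giving ≈ 67.1°.

≈ 67.1°S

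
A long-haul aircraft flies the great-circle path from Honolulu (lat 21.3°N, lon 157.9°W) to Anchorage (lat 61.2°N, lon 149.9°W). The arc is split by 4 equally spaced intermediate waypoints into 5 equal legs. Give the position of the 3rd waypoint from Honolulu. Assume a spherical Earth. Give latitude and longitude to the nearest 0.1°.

Write both endpoints as unit vectors p₁, p₂ with components (cos φ cos λ, cos φ sin λ, sin φ).
The central angle between the endpoints is δ = arccos(p₁·p₂) ≈ 0.703 rad (40.3°).
Interpolate at f = 3/5 with slerp weights a = sin((1−f)δ)/sin δ ≈ 0.429, b = sin(fδ)/sin δ ≈ 0.633.
p = a·p₁ + b·p₂ ≈ (-0.634, -0.303, 0.711); φ = arcsin(p_z) ≈ 45.31°, λ = atan2(p_y, p_x) ≈ -154.44°.

≈ lat 45.3°N, lon 154.4°W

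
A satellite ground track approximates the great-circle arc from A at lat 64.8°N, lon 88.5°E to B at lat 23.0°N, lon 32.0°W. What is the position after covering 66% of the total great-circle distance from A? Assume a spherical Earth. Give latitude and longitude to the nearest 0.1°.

Write both endpoints as unit vectors p₁, p₂ with components (cos φ cos λ, cos φ sin λ, sin φ).
The central angle between the endpoints is δ = arccos(p₁·p₂) ≈ 1.416 rad (81.1°).
Interpolate at f = 0.66 with slerp weights a = sin((1−f)δ)/sin δ ≈ 0.469, b = sin(fδ)/sin δ ≈ 0.814.
p = a·p₁ + b·p₂ ≈ (0.641, -0.198, 0.742); φ = arcsin(p_z) ≈ 47.90°, λ = atan2(p_y, p_x) ≈ -17.14°.

≈ lat 47.9°N, lon 17.1°W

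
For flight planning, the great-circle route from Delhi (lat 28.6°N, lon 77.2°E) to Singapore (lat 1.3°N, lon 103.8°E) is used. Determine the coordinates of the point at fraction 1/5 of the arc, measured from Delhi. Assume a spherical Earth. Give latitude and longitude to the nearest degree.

Convert each endpoint to a unit vector on the sphere (x = cos φ cos λ, y = cos φ sin λ, z = sin φ).
The central angle between the endpoints is δ = arccos(p₁·p₂) ≈ 0.651 rad (37.3°).
Interpolate at f = 1/5 with slerp weights a = sin((1−f)δ)/sin δ ≈ 0.821, b = sin(fδ)/sin δ ≈ 0.214.
p = a·p₁ + b·p₂ ≈ (0.109, 0.911, 0.398); φ = arcsin(p_z) ≈ 23.45°, λ = atan2(p_y, p_x) ≈ 83.20°.

≈ lat 23°N, lon 83°E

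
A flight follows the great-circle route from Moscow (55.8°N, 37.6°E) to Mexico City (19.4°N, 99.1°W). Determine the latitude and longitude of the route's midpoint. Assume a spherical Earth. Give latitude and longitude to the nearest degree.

≈ 60°N, 63°W

The haversine formula gives a central angle δ ≈ 1.682 rad (96.4°) between the endpoints.
Interpolate at f = 1/2 with slerp weights a = sin((1−f)δ)/sin δ ≈ 0.750, b = sin(fδ)/sin δ ≈ 0.750.
p = a·p₁ + b·p₂ ≈ (0.222, -0.441, 0.869); φ = arcsin(p_z) ≈ 60.39°, λ = atan2(p_y, p_x) ≈ -63.28°.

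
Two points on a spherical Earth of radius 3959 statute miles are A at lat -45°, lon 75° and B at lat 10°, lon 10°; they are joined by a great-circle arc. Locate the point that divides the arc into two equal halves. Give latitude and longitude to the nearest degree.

≈ lat -20°, lon 37°

From cos δ = sin φ₁ sin φ₂ + cos φ₁ cos φ₂ cos Δλ, the central angle is δ ≈ 1.398 rad (80.1°).
Interpolate at f = 1/2 with slerp weights a = sin((1−f)δ)/sin δ ≈ 0.653, b = sin(fδ)/sin δ ≈ 0.653.
p = a·p₁ + b·p₂ ≈ (0.753, 0.558, -0.349); φ = arcsin(p_z) ≈ -20.40°, λ = atan2(p_y, p_x) ≈ 36.53°.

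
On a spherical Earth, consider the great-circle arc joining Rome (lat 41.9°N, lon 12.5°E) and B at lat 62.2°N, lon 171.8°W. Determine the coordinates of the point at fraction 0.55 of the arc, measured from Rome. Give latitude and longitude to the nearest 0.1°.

≈ lat 83.4°N, lon 24.6°E

Convert each endpoint to a unit vector on the sphere (x = cos φ cos λ, y = cos φ sin λ, z = sin φ).
The central angle between the endpoints is δ = arccos(p₁·p₂) ≈ 1.324 rad (75.8°).
Interpolate at f = 0.55 with slerp weights a = sin((1−f)δ)/sin δ ≈ 0.579, b = sin(fδ)/sin δ ≈ 0.686.
p = a·p₁ + b·p₂ ≈ (0.104, 0.048, 0.993); φ = arcsin(p_z) ≈ 83.45°, λ = atan2(p_y, p_x) ≈ 24.64°.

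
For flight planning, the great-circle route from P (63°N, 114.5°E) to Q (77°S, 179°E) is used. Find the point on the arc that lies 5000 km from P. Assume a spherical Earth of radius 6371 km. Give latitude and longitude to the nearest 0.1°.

≈ (19.3°N, 130.1°E)

Write both endpoints as unit vectors p₁, p₂ with components (cos φ cos λ, cos φ sin λ, sin φ).
The central angle between the endpoints is δ = arccos(p₁·p₂) ≈ 2.540 rad (145.5°). The total great-circle distance is δ·R ≈ 2.540 × 6371 ≈ 16180 km, so the target fraction is f = 5000/16180 ≈ 0.309.
Interpolate at f ≈ 0.309 with slerp weights a = sin((1−f)δ)/sin δ ≈ 1.736, b = sin(fδ)/sin δ ≈ 1.248.
p = a·p₁ + b·p₂ ≈ (-0.608, 0.722, 0.331); φ = arcsin(p_z) ≈ 19.32°, λ = atan2(p_y, p_x) ≈ 130.08°.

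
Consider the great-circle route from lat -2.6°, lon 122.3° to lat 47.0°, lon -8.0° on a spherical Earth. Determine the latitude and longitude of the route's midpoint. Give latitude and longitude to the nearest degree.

≈ lat 42°, lon 79°

Convert each endpoint to a unit vector on the sphere (x = cos φ cos λ, y = cos φ sin λ, z = sin φ).
The central angle between the endpoints is δ = arccos(p₁·p₂) ≈ 2.064 rad (118.3°).
Interpolate at f = 1/2 with slerp weights a = sin((1−f)δ)/sin δ ≈ 0.975, b = sin(fδ)/sin δ ≈ 0.975.
p = a·p₁ + b·p₂ ≈ (0.138, 0.731, 0.669); φ = arcsin(p_z) ≈ 41.97°, λ = atan2(p_y, p_x) ≈ 79.30°.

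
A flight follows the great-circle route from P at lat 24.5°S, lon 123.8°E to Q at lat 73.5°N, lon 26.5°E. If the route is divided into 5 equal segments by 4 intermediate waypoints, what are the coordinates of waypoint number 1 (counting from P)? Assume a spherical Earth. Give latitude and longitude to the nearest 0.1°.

Convert each endpoint to a unit vector on the sphere (x = cos φ cos λ, y = cos φ sin λ, z = sin φ).
The central angle between the endpoints is δ = arccos(p₁·p₂) ≈ 2.016 rad (115.5°).
Interpolate at f = 1/5 with slerp weights a = sin((1−f)δ)/sin δ ≈ 1.107, b = sin(fδ)/sin δ ≈ 0.435.
p = a·p₁ + b·p₂ ≈ (-0.450, 0.892, -0.042); φ = arcsin(p_z) ≈ -2.42°, λ = atan2(p_y, p_x) ≈ 116.76°.

≈ lat 2.4°S, lon 116.8°E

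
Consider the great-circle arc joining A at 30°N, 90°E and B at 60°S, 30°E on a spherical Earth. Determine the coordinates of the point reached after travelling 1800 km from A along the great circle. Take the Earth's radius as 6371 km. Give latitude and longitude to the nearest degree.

≈ 15°N, 83°E

Convert each endpoint to a unit vector on the sphere (x = cos φ cos λ, y = cos φ sin λ, z = sin φ).
The central angle between the endpoints is δ = arccos(p₁·p₂) ≈ 1.789 rad (102.5°). The total great-circle distance is δ·R ≈ 1.789 × 6371 ≈ 11398 km, so the target fraction is f = 1800/11398 ≈ 0.158.
Interpolate at f ≈ 0.158 with slerp weights a = sin((1−f)δ)/sin δ ≈ 1.022, b = sin(fδ)/sin δ ≈ 0.286.
p = a·p₁ + b·p₂ ≈ (0.124, 0.957, 0.264); φ = arcsin(p_z) ≈ 15.29°, λ = atan2(p_y, p_x) ≈ 82.63°.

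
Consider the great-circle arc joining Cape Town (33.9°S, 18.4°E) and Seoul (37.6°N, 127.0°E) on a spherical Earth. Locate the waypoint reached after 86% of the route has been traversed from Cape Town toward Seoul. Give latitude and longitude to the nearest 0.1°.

≈ 30.2°N, 108.1°E

Convert each endpoint to a unit vector on the sphere (x = cos φ cos λ, y = cos φ sin λ, z = sin φ).
The central angle between the endpoints is δ = arccos(p₁·p₂) ≈ 2.153 rad (123.4°).
Interpolate at f = 0.86 with slerp weights a = sin((1−f)δ)/sin δ ≈ 0.356, b = sin(fδ)/sin δ ≈ 1.150.
p = a·p₁ + b·p₂ ≈ (-0.269, 0.821, 0.504); φ = arcsin(p_z) ≈ 30.24°, λ = atan2(p_y, p_x) ≈ 108.11°.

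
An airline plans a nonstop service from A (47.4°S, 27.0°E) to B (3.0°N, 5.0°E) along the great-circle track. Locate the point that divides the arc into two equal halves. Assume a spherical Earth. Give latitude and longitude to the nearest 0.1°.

The haversine formula gives a central angle δ ≈ 0.942 rad (54.0°) between the endpoints.
Interpolate at f = 1/2 with slerp weights a = sin((1−f)δ)/sin δ ≈ 0.561, b = sin(fδ)/sin δ ≈ 0.561.
p = a·p₁ + b·p₂ ≈ (0.897, 0.221, -0.384); φ = arcsin(p_z) ≈ -22.56°, λ = atan2(p_y, p_x) ≈ 13.86°.

≈ (22.6°S, 13.9°E)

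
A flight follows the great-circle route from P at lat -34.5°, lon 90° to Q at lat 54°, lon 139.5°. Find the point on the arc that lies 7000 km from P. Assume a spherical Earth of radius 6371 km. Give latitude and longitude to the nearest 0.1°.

≈ lat 23.4°, lon 116.0°

The haversine formula gives a central angle δ ≈ 1.715 rad (98.3°) between the endpoints. The total great-circle distance is δ·R ≈ 1.715 × 6371 ≈ 10926 km, so the target fraction is f = 7000/10926 ≈ 0.641.
Interpolate at f ≈ 0.641 with slerp weights a = sin((1−f)δ)/sin δ ≈ 0.584, b = sin(fδ)/sin δ ≈ 0.900.
p = a·p₁ + b·p₂ ≈ (-0.402, 0.825, 0.397); φ = arcsin(p_z) ≈ 23.41°, λ = atan2(p_y, p_x) ≈ 116.00°.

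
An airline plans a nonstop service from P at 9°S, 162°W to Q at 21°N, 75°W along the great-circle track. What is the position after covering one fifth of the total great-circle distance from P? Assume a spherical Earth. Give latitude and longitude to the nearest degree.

The haversine formula gives a central angle δ ≈ 1.579 rad (90.4°) between the endpoints.
Interpolate at f = 1/5 with slerp weights a = sin((1−f)δ)/sin δ ≈ 0.953, b = sin(fδ)/sin δ ≈ 0.311.
p = a·p₁ + b·p₂ ≈ (-0.820, -0.571, -0.038); φ = arcsin(p_z) ≈ -2.17°, λ = atan2(p_y, p_x) ≈ -145.16°.

≈ 2°S, 145°W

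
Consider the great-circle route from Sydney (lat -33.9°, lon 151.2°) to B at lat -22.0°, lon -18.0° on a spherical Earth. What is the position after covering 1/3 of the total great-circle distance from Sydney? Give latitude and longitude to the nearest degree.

≈ lat -73°, lon 124°

Write both endpoints as unit vectors p₁, p₂ with components (cos φ cos λ, cos φ sin λ, sin φ).
The central angle between the endpoints is δ = arccos(p₁·p₂) ≈ 2.150 rad (123.2°).
Interpolate at f = 1/3 with slerp weights a = sin((1−f)δ)/sin δ ≈ 1.183, b = sin(fδ)/sin δ ≈ 0.785.
p = a·p₁ + b·p₂ ≈ (-0.169, 0.248, -0.954); φ = arcsin(p_z) ≈ -72.53°, λ = atan2(p_y, p_x) ≈ 124.20°.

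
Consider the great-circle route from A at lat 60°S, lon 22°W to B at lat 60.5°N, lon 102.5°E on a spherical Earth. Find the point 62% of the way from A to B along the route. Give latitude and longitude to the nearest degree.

≈ lat 17°N, lon 48°E

Write both endpoints as unit vectors p₁, p₂ with components (cos φ cos λ, cos φ sin λ, sin φ).
The central angle between the endpoints is δ = arccos(p₁·p₂) ≈ 2.675 rad (153.3°).
Interpolate at f = 0.62 with slerp weights a = sin((1−f)δ)/sin δ ≈ 1.891, b = sin(fδ)/sin δ ≈ 2.215.
p = a·p₁ + b·p₂ ≈ (0.641, 0.711, 0.290); φ = arcsin(p_z) ≈ 16.89°, λ = atan2(p_y, p_x) ≈ 47.98°.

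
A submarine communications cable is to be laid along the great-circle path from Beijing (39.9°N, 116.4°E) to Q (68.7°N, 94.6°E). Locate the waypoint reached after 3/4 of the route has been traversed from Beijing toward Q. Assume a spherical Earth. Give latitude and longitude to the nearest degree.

From cos δ = sin φ₁ sin φ₂ + cos φ₁ cos φ₂ cos Δλ, the central angle is δ ≈ 0.543 rad (31.1°).
Interpolate at f = 3/4 with slerp weights a = sin((1−f)δ)/sin δ ≈ 0.262, b = sin(fδ)/sin δ ≈ 0.767.
p = a·p₁ + b·p₂ ≈ (-0.112, 0.458, 0.882); φ = arcsin(p_z) ≈ 61.90°, λ = atan2(p_y, p_x) ≈ 103.72°.

≈ (62°N, 104°E)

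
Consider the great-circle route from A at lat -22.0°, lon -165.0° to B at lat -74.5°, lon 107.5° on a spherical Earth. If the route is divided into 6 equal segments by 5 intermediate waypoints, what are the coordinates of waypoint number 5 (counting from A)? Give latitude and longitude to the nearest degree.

≈ lat -71°, lon 146°

The haversine formula gives a central angle δ ≈ 1.190 rad (68.2°) between the endpoints.
Interpolate at f = 5/6 with slerp weights a = sin((1−f)δ)/sin δ ≈ 0.212, b = sin(fδ)/sin δ ≈ 0.901.
p = a·p₁ + b·p₂ ≈ (-0.263, 0.179, -0.948); φ = arcsin(p_z) ≈ -71.48°, λ = atan2(p_y, p_x) ≈ 145.74°.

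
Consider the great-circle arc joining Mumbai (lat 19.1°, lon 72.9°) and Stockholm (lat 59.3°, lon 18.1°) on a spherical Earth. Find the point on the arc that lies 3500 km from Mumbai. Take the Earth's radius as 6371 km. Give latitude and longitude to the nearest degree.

Write both endpoints as unit vectors p₁, p₂ with components (cos φ cos λ, cos φ sin λ, sin φ).
The central angle between the endpoints is δ = arccos(p₁·p₂) ≈ 0.977 rad (56.0°). The total great-circle distance is δ·R ≈ 0.977 × 6371 ≈ 6225 km, so the target fraction is f = 3500/6225 ≈ 0.562.
Interpolate at f ≈ 0.562 with slerp weights a = sin((1−f)δ)/sin δ ≈ 0.500, b = sin(fδ)/sin δ ≈ 0.630.
p = a·p₁ + b·p₂ ≈ (0.445, 0.552, 0.705); φ = arcsin(p_z) ≈ 44.86°, λ = atan2(p_y, p_x) ≈ 51.14°.

≈ lat 45°, lon 51°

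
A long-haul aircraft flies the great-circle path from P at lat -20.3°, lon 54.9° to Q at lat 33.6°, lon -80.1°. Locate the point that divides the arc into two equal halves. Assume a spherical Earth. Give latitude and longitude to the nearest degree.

Convert each endpoint to a unit vector on the sphere (x = cos φ cos λ, y = cos φ sin λ, z = sin φ).
The central angle between the endpoints is δ = arccos(p₁·p₂) ≈ 2.410 rad (138.1°).
Interpolate at f = 1/2 with slerp weights a = sin((1−f)δ)/sin δ ≈ 1.399, b = sin(fδ)/sin δ ≈ 1.399.
p = a·p₁ + b·p₂ ≈ (0.955, -0.074, 0.289); φ = arcsin(p_z) ≈ 16.78°, λ = atan2(p_y, p_x) ≈ -4.46°.

≈ lat 17°, lon -4°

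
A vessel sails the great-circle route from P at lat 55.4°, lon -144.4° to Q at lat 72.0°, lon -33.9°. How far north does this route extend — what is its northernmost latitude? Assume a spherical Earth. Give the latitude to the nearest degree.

≈ 76°

The great circle lies in the plane with unit normal n̂ = (p₁ × p₂)/|p₁ × p₂|.
Here n̂_z ≈ +0.237; the vertex latitude is φ_max = arccos|n̂_z| ≈ 76.3°.
Check via Clairaut: cos φ_max = |cos φ₁| · sin C = cos(55.4°)·sin(24.7°) ≈ 0.237, again giving ≈ 76.3°.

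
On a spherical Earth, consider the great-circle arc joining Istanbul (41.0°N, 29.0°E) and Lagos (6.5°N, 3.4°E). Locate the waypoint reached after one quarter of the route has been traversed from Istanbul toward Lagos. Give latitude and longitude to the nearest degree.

≈ 33°N, 21°E

Write both endpoints as unit vectors p₁, p₂ with components (cos φ cos λ, cos φ sin λ, sin φ).
The central angle between the endpoints is δ = arccos(p₁·p₂) ≈ 0.722 rad (41.4°).
Interpolate at f = 1/4 with slerp weights a = sin((1−f)δ)/sin δ ≈ 0.780, b = sin(fδ)/sin δ ≈ 0.272.
p = a·p₁ + b·p₂ ≈ (0.784, 0.301, 0.542); φ = arcsin(p_z) ≈ 32.85°, λ = atan2(p_y, p_x) ≈ 21.02°.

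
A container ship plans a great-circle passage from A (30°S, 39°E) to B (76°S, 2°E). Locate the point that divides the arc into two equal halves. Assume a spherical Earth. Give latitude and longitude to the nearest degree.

Write both endpoints as unit vectors p₁, p₂ with components (cos φ cos λ, cos φ sin λ, sin φ).
The central angle between the endpoints is δ = arccos(p₁·p₂) ≈ 0.860 rad (49.3°).
Interpolate at f = 1/2 with slerp weights a = sin((1−f)δ)/sin δ ≈ 0.550, b = sin(fδ)/sin δ ≈ 0.550.
p = a·p₁ + b·p₂ ≈ (0.503, 0.304, -0.809); φ = arcsin(p_z) ≈ -53.98°, λ = atan2(p_y, p_x) ≈ 31.17°.

≈ (54°S, 31°E)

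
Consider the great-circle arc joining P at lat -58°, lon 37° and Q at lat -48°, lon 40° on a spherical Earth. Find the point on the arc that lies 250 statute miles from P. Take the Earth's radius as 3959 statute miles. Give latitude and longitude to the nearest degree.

≈ lat -54°, lon 38°

The haversine formula gives a central angle δ ≈ 0.177 rad (10.2°) between the endpoints. The total great-circle distance is δ·R ≈ 0.177 × 3959 ≈ 702 mi, so the target fraction is f = 250/702 ≈ 0.356.
Interpolate at f ≈ 0.356 with slerp weights a = sin((1−f)δ)/sin δ ≈ 0.646, b = sin(fδ)/sin δ ≈ 0.358.
p = a·p₁ + b·p₂ ≈ (0.457, 0.360, -0.814); φ = arcsin(p_z) ≈ -54.45°, λ = atan2(p_y, p_x) ≈ 38.23°.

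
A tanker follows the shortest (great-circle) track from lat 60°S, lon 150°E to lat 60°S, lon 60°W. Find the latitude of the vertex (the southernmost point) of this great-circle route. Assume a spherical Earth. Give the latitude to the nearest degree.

The great circle lies in the plane with unit normal n̂ = (p₁ × p₂)/|p₁ × p₂|.
Here n̂_z ≈ +0.148; the vertex latitude is φ_max = arccos|n̂_z| ≈ 81.5°.
Check via Clairaut: cos φ_max = |cos φ₁| · sin C = cos(60.0°)·sin(162.8°) ≈ 0.148, again giving ≈ 81.5°.

≈ 82°S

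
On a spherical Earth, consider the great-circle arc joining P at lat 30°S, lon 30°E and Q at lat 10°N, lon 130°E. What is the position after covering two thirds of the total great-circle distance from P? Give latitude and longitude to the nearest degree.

≈ lat 7°S, lon 100°E

Write both endpoints as unit vectors p₁, p₂ with components (cos φ cos λ, cos φ sin λ, sin φ).
The central angle between the endpoints is δ = arccos(p₁·p₂) ≈ 1.808 rad (103.6°).
Interpolate at f = 2/3 with slerp weights a = sin((1−f)δ)/sin δ ≈ 0.583, b = sin(fδ)/sin δ ≈ 0.961.
p = a·p₁ + b·p₂ ≈ (-0.171, 0.977, -0.125); φ = arcsin(p_z) ≈ -7.16°, λ = atan2(p_y, p_x) ≈ 99.92°.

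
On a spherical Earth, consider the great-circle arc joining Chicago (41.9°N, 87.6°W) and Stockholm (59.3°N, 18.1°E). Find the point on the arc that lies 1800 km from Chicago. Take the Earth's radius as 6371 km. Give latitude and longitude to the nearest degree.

Write both endpoints as unit vectors p₁, p₂ with components (cos φ cos λ, cos φ sin λ, sin φ).
The central angle between the endpoints is δ = arccos(p₁·p₂) ≈ 1.080 rad (61.9°). The total great-circle distance is δ·R ≈ 1.080 × 6371 ≈ 6880 km, so the target fraction is f = 1800/6880 ≈ 0.262.
Interpolate at f ≈ 0.262 with slerp weights a = sin((1−f)δ)/sin δ ≈ 0.811, b = sin(fδ)/sin δ ≈ 0.316.
p = a·p₁ + b·p₂ ≈ (0.179, -0.553, 0.814); φ = arcsin(p_z) ≈ 54.45°, λ = atan2(p_y, p_x) ≈ -72.10°.

≈ 54°N, 72°W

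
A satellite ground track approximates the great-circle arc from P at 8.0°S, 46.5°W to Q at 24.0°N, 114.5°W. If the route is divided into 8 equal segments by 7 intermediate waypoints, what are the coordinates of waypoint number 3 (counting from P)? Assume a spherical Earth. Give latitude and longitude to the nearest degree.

≈ 5°N, 71°W

Write both endpoints as unit vectors p₁, p₂ with components (cos φ cos λ, cos φ sin λ, sin φ).
The central angle between the endpoints is δ = arccos(p₁·p₂) ≈ 1.285 rad (73.6°).
Interpolate at f = 3/8 with slerp weights a = sin((1−f)δ)/sin δ ≈ 0.750, b = sin(fδ)/sin δ ≈ 0.483.
p = a·p₁ + b·p₂ ≈ (0.328, -0.940, 0.092); φ = arcsin(p_z) ≈ 5.28°, λ = atan2(p_y, p_x) ≈ -70.76°.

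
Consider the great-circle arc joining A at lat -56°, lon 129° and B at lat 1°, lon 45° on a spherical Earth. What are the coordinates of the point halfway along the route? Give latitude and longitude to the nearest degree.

≈ lat -34°, lon 73°

The haversine formula gives a central angle δ ≈ 1.527 rad (87.5°) between the endpoints.
Interpolate at f = 1/2 with slerp weights a = sin((1−f)δ)/sin δ ≈ 0.692, b = sin(fδ)/sin δ ≈ 0.692.
p = a·p₁ + b·p₂ ≈ (0.246, 0.790, -0.562); φ = arcsin(p_z) ≈ -34.17°, λ = atan2(p_y, p_x) ≈ 72.72°.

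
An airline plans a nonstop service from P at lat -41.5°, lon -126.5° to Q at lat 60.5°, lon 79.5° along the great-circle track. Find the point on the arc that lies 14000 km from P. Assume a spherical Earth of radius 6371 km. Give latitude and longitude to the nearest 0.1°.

Convert each endpoint to a unit vector on the sphere (x = cos φ cos λ, y = cos φ sin λ, z = sin φ).
The central angle between the endpoints is δ = arccos(p₁·p₂) ≈ 2.710 rad (155.3°). The total great-circle distance is δ·R ≈ 2.710 × 6371 ≈ 17264 km, so the target fraction is f = 14000/17264 ≈ 0.811.
Interpolate at f ≈ 0.811 with slerp weights a = sin((1−f)δ)/sin δ ≈ 1.171, b = sin(fδ)/sin δ ≈ 1.935.
p = a·p₁ + b·p₂ ≈ (-0.348, 0.232, 0.908); φ = arcsin(p_z) ≈ 65.28°, λ = atan2(p_y, p_x) ≈ 146.32°.

≈ lat 65.3°, lon 146.3°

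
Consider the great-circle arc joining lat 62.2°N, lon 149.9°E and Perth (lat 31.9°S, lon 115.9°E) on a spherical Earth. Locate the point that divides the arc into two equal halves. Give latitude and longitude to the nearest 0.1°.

≈ lat 15.7°N, lon 127.8°E

From cos δ = sin φ₁ sin φ₂ + cos φ₁ cos φ₂ cos Δλ, the central angle is δ ≈ 1.710 rad (98.0°).
Interpolate at f = 1/2 with slerp weights a = sin((1−f)δ)/sin δ ≈ 0.762, b = sin(fδ)/sin δ ≈ 0.762.
p = a·p₁ + b·p₂ ≈ (-0.590, 0.760, 0.271); φ = arcsin(p_z) ≈ 15.75°, λ = atan2(p_y, p_x) ≈ 127.82°.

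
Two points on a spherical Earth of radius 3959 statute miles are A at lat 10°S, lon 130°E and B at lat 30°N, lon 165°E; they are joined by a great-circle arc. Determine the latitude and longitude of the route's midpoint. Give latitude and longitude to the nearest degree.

≈ lat 10°N, lon 146°E

The haversine formula gives a central angle δ ≈ 0.912 rad (52.3°) between the endpoints.
Interpolate at f = 1/2 with slerp weights a = sin((1−f)δ)/sin δ ≈ 0.557, b = sin(fδ)/sin δ ≈ 0.557.
p = a·p₁ + b·p₂ ≈ (-0.818, 0.545, 0.182); φ = arcsin(p_z) ≈ 10.47°, λ = atan2(p_y, p_x) ≈ 146.34°.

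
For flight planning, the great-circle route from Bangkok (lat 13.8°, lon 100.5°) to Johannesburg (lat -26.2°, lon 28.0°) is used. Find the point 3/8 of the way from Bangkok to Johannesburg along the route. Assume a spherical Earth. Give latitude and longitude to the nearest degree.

From cos δ = sin φ₁ sin φ₂ + cos φ₁ cos φ₂ cos Δλ, the central angle is δ ≈ 1.413 rad (81.0°).
Interpolate at f = 3/8 with slerp weights a = sin((1−f)δ)/sin δ ≈ 0.783, b = sin(fδ)/sin δ ≈ 0.512.
p = a·p₁ + b·p₂ ≈ (0.267, 0.963, -0.039); φ = arcsin(p_z) ≈ -2.25°, λ = atan2(p_y, p_x) ≈ 74.50°.

≈ lat -2°, lon 74°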